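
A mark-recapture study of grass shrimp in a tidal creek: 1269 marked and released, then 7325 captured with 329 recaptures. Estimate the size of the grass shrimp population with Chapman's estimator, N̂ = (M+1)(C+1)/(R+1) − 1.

N = 28,193

N̂ = (1269+1)(7325+1)/(329+1) − 1 = 1270·7326/330 − 1
= 9304020/330 − 1 = 28194 − 1 = 28193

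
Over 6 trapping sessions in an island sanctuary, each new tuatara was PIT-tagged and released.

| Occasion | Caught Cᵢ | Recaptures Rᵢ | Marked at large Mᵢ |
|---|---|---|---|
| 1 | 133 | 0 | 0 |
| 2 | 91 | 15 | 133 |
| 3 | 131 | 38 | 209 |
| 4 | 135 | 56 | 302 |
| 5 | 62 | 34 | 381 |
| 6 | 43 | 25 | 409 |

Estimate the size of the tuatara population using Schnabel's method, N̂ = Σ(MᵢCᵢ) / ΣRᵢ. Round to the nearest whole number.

N ≈ 723

Σ MᵢCᵢ = 0·133 + 133·91 + 209·131 + 302·135 + 381·62 + 409·43 = 0 + 12103 + 27379 + 40770 + 23622 + 17587 = 121461
Σ Rᵢ = 0 + 15 + 38 + 56 + 34 + 25 = 168
N̂ = 121461 / 168 ≈ 723.0 → 723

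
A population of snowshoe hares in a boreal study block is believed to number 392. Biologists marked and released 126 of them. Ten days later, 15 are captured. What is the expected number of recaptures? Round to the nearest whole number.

The marked fraction of the population is 126/392, so in a sample of 15 expect C·(M/N) marked.
E[R] = 126 × 15 / 392 = 1890 / 392 ≈ 4.8 → 5

expected recaptures ≈ 5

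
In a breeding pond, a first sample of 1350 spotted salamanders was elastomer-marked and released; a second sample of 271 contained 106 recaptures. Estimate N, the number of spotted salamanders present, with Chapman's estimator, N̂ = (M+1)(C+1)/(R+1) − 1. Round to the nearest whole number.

N̂ = (1350+1)(271+1)/(106+1) − 1 = 1351·272/107 − 1
= 367472/107 − 1 ≈ 3434.3 − 1 ≈ 3433.3 → 3433

N ≈ 3433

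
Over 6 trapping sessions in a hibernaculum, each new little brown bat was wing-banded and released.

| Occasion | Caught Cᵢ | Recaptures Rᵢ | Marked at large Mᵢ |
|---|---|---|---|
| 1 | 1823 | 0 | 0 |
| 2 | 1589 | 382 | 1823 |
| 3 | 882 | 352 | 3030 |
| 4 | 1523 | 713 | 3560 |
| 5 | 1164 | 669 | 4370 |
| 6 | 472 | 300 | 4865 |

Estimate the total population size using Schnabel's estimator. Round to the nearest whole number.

Σ MᵢCᵢ = 0·1823 + 1823·1589 + 3030·882 + 3560·1523 + 4370·1164 + 4865·472 = 0 + 2896747 + 2672460 + 5421880 + 5086680 + 2296280 = 18374047
Σ Rᵢ = 0 + 382 + 352 + 713 + 669 + 300 = 2416
N̂ = 18374047 / 2416 ≈ 7605.2 → 7605

N ≈ 7605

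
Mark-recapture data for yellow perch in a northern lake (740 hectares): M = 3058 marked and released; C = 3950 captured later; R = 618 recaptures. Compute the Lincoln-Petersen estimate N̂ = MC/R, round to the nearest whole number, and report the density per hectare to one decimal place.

density ≈ 26.4 yellow perch per hectare

N̂ = 3058·3950/618 = 12079100/618 ≈ 19545.47 → 19545
Density = N̂ / area = 19545 / 740 ≈ 26.41 → 26.4 per hectare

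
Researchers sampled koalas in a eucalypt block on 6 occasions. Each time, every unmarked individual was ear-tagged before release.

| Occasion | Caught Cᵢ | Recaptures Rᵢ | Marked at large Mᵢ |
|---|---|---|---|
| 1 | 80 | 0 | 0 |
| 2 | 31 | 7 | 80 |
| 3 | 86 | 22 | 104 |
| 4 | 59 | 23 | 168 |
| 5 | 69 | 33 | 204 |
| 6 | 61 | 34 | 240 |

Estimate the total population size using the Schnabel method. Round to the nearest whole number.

Σ MᵢCᵢ = 0·80 + 80·31 + 104·86 + 168·59 + 204·69 + 240·61 = 0 + 2480 + 8944 + 9912 + 14076 + 14640 = 50052
Σ Rᵢ = 0 + 7 + 22 + 23 + 33 + 34 = 119
N̂ = 50052 / 119 ≈ 420.6 → 421

N ≈ 421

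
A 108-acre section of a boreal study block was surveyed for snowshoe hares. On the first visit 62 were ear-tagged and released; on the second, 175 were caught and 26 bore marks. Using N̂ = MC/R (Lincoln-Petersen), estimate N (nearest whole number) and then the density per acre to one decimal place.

density ≈ 3.9 snowshoe hares per acre

N̂ = 62·175/26 = 10850/26 ≈ 417.3 → 417
Density = N̂ / area = 417 / 108 ≈ 3.86 → 3.9 per acre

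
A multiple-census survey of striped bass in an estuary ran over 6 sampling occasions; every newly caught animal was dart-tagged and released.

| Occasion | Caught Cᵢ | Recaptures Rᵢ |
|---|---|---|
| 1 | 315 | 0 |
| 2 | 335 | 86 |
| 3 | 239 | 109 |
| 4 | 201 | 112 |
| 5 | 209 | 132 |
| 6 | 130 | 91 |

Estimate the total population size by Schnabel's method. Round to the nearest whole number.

N ≈ 1236

Marked at large before each occasion: Mᵢ = Σⱼ<ᵢ (Cⱼ − Rⱼ) → M1=0, M2=315, M3=564, M4=694, M5=783, M6=860
Σ MᵢCᵢ = 0·315 + 315·335 + 564·239 + 694·201 + 783·209 + 860·130 = 0 + 105525 + 134796 + 139494 + 163647 + 111800 = 655262
Σ Rᵢ = 0 + 86 + 109 + 112 + 132 + 91 = 530
N̂ = 655262 / 530 ≈ 1236.3 → 1236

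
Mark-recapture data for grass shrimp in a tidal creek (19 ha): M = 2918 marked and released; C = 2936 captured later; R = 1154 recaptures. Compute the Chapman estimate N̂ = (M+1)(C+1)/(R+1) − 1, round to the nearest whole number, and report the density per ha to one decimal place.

N̂ = 2919·2937/1155 − 1 = 8573103/1155 − 1 ≈ 7421.6 → 7422
Density = N̂ / area = 7422 / 19 ≈ 390.63 → 390.6 per ha

density ≈ 390.6 grass shrimp per ha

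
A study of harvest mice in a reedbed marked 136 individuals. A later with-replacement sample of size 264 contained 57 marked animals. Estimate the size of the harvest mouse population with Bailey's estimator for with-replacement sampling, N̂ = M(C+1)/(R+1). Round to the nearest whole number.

N ≈ 621

N̂ = 136·(264+1)/(57+1) = 136·265/58 = 36040/58 ≈ 621.4 → 621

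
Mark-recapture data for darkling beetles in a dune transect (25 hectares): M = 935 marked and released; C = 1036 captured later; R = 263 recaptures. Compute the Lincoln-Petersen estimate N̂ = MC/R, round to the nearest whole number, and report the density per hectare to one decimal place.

density ≈ 147.3 darkling beetles per hectare

N̂ = 935·1036/263 = 968660/263 ≈ 3683.1 → 3683
Density = N̂ / area = 3683 / 25 ≈ 147.32 → 147.3 per hectare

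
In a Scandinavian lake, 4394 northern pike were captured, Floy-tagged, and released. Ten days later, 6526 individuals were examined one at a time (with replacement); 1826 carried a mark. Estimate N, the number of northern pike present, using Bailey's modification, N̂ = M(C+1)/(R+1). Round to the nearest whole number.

N ≈ 15,698

N̂ = 4394·(6526+1)/(1826+1) = 4394·6527/1827 = 28679638/1827 ≈ 15697.7 → 15698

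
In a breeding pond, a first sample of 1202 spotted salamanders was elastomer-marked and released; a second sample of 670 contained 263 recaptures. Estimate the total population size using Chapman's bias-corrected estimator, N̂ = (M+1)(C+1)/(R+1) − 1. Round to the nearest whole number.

N̂ = (1202+1)(670+1)/(263+1) − 1 = 1203·671/264 − 1
= 807213/264 − 1 ≈ 3057.6 − 1 ≈ 3056.6 → 3057

N ≈ 3057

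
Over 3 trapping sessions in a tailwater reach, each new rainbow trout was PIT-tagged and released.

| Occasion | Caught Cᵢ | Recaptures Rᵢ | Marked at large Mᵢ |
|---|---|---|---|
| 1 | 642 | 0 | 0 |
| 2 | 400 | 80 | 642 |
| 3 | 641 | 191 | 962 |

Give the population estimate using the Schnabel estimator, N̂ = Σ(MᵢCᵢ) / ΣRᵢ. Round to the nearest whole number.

Σ MᵢCᵢ = 0·642 + 642·400 + 962·641 = 0 + 256800 + 616642 = 873442
Σ Rᵢ = 0 + 80 + 191 = 271
N̂ = 873442 / 271 ≈ 3223.0 → 3223

N ≈ 3223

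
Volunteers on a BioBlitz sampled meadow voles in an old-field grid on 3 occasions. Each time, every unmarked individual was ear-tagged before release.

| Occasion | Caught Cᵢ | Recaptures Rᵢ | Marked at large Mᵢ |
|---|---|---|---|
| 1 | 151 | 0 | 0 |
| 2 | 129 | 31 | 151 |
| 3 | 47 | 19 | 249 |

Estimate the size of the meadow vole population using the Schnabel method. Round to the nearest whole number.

Σ MᵢCᵢ = 0·151 + 151·129 + 249·47 = 0 + 19479 + 11703 = 31182
Σ Rᵢ = 0 + 31 + 19 = 50
N̂ = 31182 / 50 ≈ 623.6 → 624

N ≈ 624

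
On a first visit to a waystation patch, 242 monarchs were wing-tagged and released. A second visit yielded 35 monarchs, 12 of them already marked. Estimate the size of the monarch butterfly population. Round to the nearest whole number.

N = (242 × 35) / 12 = 8470 / 12 ≈ 705.8 → 706

N ≈ 706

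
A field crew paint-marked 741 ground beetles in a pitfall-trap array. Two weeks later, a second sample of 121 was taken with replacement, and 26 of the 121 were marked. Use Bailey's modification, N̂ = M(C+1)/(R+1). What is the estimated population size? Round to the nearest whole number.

N̂ = 741·(121+1)/(26+1) = 741·122/27 = 90402/27 ≈ 3348.2 → 3348

N ≈ 3348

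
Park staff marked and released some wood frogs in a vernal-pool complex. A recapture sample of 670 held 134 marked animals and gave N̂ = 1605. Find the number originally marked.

M = 321

From N = M·C/R: M = N·R / C = 1605·134 / 670 = 215070 / 670 = 321.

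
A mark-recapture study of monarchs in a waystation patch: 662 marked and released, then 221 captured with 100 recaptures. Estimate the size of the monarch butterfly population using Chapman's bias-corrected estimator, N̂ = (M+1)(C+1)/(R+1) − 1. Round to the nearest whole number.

N̂ = (662+1)(221+1)/(100+1) − 1 = 663·222/101 − 1
= 147186/101 − 1 ≈ 1457.3 − 1 ≈ 1456.3 → 1456

N ≈ 1456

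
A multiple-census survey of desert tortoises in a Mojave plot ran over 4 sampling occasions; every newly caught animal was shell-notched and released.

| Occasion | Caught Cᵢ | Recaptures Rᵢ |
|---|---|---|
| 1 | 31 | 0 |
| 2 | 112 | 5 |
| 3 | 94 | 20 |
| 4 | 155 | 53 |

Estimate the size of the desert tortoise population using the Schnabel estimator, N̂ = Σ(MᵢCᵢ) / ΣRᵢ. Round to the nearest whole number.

Marked at large before each occasion: Mᵢ = Σⱼ<ᵢ (Cⱼ − Rⱼ) → M1=0, M2=31, M3=138, M4=212
Σ MᵢCᵢ = 0·31 + 31·112 + 138·94 + 212·155 = 0 + 3472 + 12972 + 32860 = 49304
Σ Rᵢ = 0 + 5 + 20 + 53 = 78
N̂ = 49304 / 78 ≈ 632.1 → 632

N ≈ 632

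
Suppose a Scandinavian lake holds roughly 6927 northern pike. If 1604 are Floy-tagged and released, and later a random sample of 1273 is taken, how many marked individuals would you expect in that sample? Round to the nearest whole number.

The marked fraction of the population is 1604/6927, so in a sample of 1273 expect C·(M/N) marked.
E[R] = 1604 × 1273 / 6927 = 2041892 / 6927 ≈ 294.8 → 295

expected recaptures ≈ 295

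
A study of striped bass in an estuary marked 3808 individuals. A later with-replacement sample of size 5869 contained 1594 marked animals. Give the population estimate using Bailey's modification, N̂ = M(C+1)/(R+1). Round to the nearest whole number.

N̂ = 3808·(5869+1)/(1594+1) = 3808·5870/1595 = 22352960/1595 ≈ 14014.4 → 14014

N ≈ 14,014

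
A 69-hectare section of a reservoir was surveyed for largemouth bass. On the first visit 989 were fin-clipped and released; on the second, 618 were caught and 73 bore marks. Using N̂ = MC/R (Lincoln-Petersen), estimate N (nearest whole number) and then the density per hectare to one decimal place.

N̂ = 989·618/73 = 611202/73 ≈ 8372.6 → 8373
Density = N̂ / area = 8373 / 69 ≈ 121.348 → 121.3 per hectare

density ≈ 121.3 largemouth bass per hectare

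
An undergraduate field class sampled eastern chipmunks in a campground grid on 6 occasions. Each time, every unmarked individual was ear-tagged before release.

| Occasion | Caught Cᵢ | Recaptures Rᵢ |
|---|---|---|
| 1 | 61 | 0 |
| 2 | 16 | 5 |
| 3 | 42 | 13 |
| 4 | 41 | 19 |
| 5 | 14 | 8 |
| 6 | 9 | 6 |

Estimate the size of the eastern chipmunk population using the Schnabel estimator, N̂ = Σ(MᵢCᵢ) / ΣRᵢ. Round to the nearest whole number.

Marked at large before each occasion: Mᵢ = Σⱼ<ᵢ (Cⱼ − Rⱼ) → M1=0, M2=61, M3=72, M4=101, M5=123, M6=129
Σ MᵢCᵢ = 0·61 + 61·16 + 72·42 + 101·41 + 123·14 + 129·9 = 0 + 976 + 3024 + 4141 + 1722 + 1161 = 11024
Σ Rᵢ = 0 + 5 + 13 + 19 + 8 + 6 = 51
N̂ = 11024 / 51 ≈ 216.2 → 216

N ≈ 216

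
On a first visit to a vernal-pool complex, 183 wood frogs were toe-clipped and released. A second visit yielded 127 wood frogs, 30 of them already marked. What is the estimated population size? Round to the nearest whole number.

N = (183 × 127) / 30 = 23241 / 30 ≈ 774.7 → 775

N ≈ 775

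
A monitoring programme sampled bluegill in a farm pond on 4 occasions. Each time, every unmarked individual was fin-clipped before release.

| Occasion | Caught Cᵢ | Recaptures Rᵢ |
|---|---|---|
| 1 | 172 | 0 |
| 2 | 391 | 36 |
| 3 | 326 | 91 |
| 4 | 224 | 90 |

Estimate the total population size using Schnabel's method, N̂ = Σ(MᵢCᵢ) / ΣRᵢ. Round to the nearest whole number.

Marked at large before each occasion: Mᵢ = Σⱼ<ᵢ (Cⱼ − Rⱼ) → M1=0, M2=172, M3=527, M4=762
Σ MᵢCᵢ = 0·172 + 172·391 + 527·326 + 762·224 = 0 + 67252 + 171802 + 170688 = 409742
Σ Rᵢ = 0 + 36 + 91 + 90 = 217
N̂ = 409742 / 217 ≈ 1888.2 → 1888

N ≈ 1888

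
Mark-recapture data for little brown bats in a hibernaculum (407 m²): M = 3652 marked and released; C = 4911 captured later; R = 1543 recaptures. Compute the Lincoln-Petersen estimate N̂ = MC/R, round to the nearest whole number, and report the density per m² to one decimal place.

density ≈ 28.6 little brown bats per m²

N̂ = 3652·4911/1543 = 17934972/1543 ≈ 11623.4 → 11623
Density = N̂ / area = 11623 / 407 ≈ 28.56 → 28.6 per m²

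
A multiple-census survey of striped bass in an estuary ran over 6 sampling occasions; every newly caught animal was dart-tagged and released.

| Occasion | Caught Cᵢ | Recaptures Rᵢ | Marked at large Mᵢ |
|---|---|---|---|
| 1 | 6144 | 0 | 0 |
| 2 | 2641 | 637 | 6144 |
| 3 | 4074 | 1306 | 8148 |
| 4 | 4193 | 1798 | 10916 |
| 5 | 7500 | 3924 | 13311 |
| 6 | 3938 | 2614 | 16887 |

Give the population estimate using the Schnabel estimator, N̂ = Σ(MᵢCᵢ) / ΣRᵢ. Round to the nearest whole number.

N ≈ 25,443

Σ MᵢCᵢ = 0·6144 + 6144·2641 + 8148·4074 + 10916·4193 + 13311·7500 + 16887·3938 = 0 + 16226304 + 33194952 + 45770788 + 99832500 + 66501006 = 261525550
Σ Rᵢ = 0 + 637 + 1306 + 1798 + 3924 + 2614 = 10279
N̂ = 261525550 / 10279 ≈ 25442.7 → 25443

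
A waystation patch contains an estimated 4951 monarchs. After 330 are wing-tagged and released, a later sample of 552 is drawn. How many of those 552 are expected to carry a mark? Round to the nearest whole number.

Expected recaptures E[R] = M·C / N.
E[R] = 330 × 552 / 4951 = 182160 / 4951 ≈ 36.8 → 37

expected recaptures ≈ 37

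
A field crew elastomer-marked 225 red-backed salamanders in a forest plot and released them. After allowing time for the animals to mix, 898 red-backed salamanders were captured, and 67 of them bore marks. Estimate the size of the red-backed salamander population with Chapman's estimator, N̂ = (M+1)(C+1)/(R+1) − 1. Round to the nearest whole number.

N̂ = (225+1)(898+1)/(67+1) − 1 = 226·899/68 − 1
= 203174/68 − 1 ≈ 2987.9 − 1 ≈ 2986.9 → 2987

N ≈ 2987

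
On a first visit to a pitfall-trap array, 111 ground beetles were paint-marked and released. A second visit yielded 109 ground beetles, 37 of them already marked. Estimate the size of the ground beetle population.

N = (111 × 109) / 37 = 12099 / 37 = 327

N = 327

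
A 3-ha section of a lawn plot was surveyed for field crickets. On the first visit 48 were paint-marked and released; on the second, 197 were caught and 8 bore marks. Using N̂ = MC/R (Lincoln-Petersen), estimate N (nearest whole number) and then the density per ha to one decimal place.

density ≈ 394.0 field crickets per ha

N̂ = 48·197/8 = 9456/8 = 1182
Density = N̂ / area = 1182 / 3 = 394.0 per ha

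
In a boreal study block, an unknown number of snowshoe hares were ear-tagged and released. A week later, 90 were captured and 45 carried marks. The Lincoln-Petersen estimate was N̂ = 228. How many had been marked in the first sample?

From N = M·C/R: M = N·R / C = 228·45 / 90 = 10260 / 90 = 114.

M = 114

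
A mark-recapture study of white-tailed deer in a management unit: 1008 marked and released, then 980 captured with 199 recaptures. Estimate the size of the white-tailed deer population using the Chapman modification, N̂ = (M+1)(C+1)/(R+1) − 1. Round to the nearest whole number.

N̂ = (1008+1)(980+1)/(199+1) − 1 = 1009·981/200 − 1
= 989829/200 − 1 ≈ 4949.1 − 1 ≈ 4948.1 → 4948

N ≈ 4948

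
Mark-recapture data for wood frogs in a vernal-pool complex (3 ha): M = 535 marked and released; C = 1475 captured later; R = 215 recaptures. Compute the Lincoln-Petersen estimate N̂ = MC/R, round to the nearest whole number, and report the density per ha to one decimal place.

density ≈ 1223.3 wood frogs per ha

N̂ = 535·1475/215 = 789125/215 ≈ 3670.3 → 3670
Density = N̂ / area = 3670 / 3 ≈ 1223.33 → 1223.3 per ha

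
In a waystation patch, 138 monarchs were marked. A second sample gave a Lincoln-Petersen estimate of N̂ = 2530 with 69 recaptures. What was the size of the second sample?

From N = M·C/R: C = N·R / M = 2530·69 / 138 = 174570 / 138 = 1265.

C = 1265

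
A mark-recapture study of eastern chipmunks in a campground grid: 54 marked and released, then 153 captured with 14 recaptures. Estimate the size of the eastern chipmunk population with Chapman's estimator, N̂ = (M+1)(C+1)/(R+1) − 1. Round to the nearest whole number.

N ≈ 564

N̂ = (54+1)(153+1)/(14+1) − 1 = 55·154/15 − 1
= 8470/15 − 1 ≈ 564.7 − 1 ≈ 563.7 → 564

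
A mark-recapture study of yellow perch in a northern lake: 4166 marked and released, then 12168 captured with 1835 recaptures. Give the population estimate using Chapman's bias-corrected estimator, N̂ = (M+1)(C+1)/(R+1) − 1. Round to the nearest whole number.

N ≈ 27,618

N̂ = (4166+1)(12168+1)/(1835+1) − 1 = 4167·12169/1836 − 1
= 50708223/1836 − 1 ≈ 27618.9 − 1 ≈ 27617.9 → 27618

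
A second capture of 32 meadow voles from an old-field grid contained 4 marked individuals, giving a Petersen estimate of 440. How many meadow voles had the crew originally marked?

M = 55

From N = M·C/R: M = N·R / C = 440·4 / 32 = 1760 / 32 = 55.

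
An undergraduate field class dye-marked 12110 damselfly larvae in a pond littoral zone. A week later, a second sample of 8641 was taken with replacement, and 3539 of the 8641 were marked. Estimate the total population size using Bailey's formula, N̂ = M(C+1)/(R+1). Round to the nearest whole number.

N ≈ 29,563

N̂ = 12110·(8641+1)/(3539+1) = 12110·8642/3540 = 104654620/3540 ≈ 29563.45 → 29563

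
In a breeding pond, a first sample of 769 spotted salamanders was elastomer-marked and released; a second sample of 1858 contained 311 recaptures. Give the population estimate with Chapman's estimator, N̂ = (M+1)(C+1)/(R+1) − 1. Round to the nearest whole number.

N ≈ 4587

N̂ = (769+1)(1858+1)/(311+1) − 1 = 770·1859/312 − 1
= 1431430/312 − 1 ≈ 4587.9 − 1 ≈ 4586.9 → 4587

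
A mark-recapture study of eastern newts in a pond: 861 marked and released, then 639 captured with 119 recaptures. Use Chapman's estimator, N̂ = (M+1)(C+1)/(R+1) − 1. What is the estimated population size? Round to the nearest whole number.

N ≈ 4596

N̂ = (861+1)(639+1)/(119+1) − 1 = 862·640/120 − 1
= 551680/120 − 1 ≈ 4597.3 − 1 ≈ 4596.3 → 4596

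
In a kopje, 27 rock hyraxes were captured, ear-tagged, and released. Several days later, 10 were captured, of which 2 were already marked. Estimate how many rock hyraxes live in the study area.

N = (27 × 10) / 2 = 270 / 2 = 135

N = 135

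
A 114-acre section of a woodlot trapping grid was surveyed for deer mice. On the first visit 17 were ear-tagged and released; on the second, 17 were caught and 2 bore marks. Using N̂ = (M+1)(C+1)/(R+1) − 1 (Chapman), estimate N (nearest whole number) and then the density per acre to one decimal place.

density ≈ 0.9 deer mice per acre

N̂ = 18·18/3 − 1 = 324/3 − 1 = 107
Density = N̂ / area = 107 / 114 ≈ 0.94 → 0.9 per acre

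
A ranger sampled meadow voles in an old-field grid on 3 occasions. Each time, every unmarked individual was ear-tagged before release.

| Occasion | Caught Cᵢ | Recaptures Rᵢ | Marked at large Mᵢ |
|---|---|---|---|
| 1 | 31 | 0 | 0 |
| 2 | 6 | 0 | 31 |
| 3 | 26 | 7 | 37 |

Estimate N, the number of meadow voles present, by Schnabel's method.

Σ MᵢCᵢ = 0·31 + 31·6 + 37·26 = 0 + 186 + 962 = 1148
Σ Rᵢ = 0 + 0 + 7 = 7
N̂ = 1148 / 7 = 164

N = 164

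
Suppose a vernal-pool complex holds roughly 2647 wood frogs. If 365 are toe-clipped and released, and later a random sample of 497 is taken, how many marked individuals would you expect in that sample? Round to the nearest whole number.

expected recaptures ≈ 69

The marked fraction of the population is 365/2647, so in a sample of 497 expect C·(M/N) marked.
E[R] = 365 × 497 / 2647 = 181405 / 2647 ≈ 68.5 → 69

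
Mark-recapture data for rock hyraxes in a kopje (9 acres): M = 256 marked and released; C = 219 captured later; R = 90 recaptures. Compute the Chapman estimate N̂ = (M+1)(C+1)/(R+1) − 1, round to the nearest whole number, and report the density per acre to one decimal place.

density ≈ 68.9 rock hyraxes per acre

N̂ = 257·220/91 − 1 = 56540/91 − 1 ≈ 620.3 → 620
Density = N̂ / area = 620 / 9 ≈ 68.89 → 68.9 per acre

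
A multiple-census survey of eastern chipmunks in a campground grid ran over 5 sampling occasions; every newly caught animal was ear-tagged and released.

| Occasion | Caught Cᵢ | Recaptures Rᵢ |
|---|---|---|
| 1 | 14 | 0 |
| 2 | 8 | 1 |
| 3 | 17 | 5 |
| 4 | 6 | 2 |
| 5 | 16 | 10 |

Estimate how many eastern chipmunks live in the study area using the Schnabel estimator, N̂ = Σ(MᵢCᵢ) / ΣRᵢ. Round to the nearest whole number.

N ≈ 70

Marked at large before each occasion: Mᵢ = Σⱼ<ᵢ (Cⱼ − Rⱼ) → M1=0, M2=14, M3=21, M4=33, M5=37
Σ MᵢCᵢ = 0·14 + 14·8 + 21·17 + 33·6 + 37·16 = 0 + 112 + 357 + 198 + 592 = 1259
Σ Rᵢ = 0 + 1 + 5 + 2 + 10 = 18
N̂ = 1259 / 18 ≈ 69.9 → 70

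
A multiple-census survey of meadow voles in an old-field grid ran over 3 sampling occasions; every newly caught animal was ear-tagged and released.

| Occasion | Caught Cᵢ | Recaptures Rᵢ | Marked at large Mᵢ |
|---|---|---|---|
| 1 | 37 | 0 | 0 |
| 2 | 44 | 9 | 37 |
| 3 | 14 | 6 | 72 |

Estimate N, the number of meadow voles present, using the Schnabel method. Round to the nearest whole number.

N ≈ 176

Σ MᵢCᵢ = 0·37 + 37·44 + 72·14 = 0 + 1628 + 1008 = 2636
Σ Rᵢ = 0 + 9 + 6 = 15
N̂ = 2636 / 15 ≈ 175.7 → 176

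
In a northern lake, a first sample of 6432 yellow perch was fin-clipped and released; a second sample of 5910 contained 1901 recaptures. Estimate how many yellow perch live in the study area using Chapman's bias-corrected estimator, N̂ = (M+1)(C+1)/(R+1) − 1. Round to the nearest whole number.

N ≈ 19,991

N̂ = (6432+1)(5910+1)/(1901+1) − 1 = 6433·5911/1902 − 1
= 38025463/1902 − 1 ≈ 19992.4 − 1 ≈ 19991.4 → 19991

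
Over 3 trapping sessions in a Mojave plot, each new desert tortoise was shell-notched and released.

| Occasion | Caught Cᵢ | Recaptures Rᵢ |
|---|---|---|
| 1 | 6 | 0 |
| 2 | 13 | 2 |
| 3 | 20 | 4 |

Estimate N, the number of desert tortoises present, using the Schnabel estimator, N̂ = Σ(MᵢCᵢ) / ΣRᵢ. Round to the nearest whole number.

N ≈ 70

Marked at large before each occasion: Mᵢ = Σⱼ<ᵢ (Cⱼ − Rⱼ) → M1=0, M2=6, M3=17
Σ MᵢCᵢ = 0·6 + 6·13 + 17·20 = 0 + 78 + 340 = 418
Σ Rᵢ = 0 + 2 + 4 = 6
N̂ = 418 / 6 ≈ 69.7 → 70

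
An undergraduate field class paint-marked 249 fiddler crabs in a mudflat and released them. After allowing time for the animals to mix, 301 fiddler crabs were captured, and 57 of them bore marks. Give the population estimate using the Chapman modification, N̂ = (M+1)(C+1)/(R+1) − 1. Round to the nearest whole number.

N ≈ 1301

N̂ = (249+1)(301+1)/(57+1) − 1 = 250·302/58 − 1
= 75500/58 − 1 ≈ 1301.7 − 1 ≈ 1300.7 → 1301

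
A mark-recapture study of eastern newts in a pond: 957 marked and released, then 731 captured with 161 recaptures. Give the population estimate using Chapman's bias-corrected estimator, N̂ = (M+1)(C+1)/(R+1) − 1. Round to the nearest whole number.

N ≈ 4328

N̂ = (957+1)(731+1)/(161+1) − 1 = 958·732/162 − 1
= 701256/162 − 1 ≈ 4328.7 − 1 ≈ 4327.7 → 4328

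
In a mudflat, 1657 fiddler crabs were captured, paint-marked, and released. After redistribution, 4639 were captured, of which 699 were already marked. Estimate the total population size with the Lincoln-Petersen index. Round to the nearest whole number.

Lincoln-Petersen assumes M/N = R/C, so N = M·C / R.
N = (1657 × 4639) / 699 = 7686823 / 699 ≈ 10996.9 → 10997

N ≈ 10,997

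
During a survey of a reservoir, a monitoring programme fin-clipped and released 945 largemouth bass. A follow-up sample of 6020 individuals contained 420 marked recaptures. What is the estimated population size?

N = 13,545

If marked individuals mix randomly, R/C ≈ M/N, giving N ≈ M·C/R.
N = (945 × 6020) / 420 = 5688900 / 420 = 13545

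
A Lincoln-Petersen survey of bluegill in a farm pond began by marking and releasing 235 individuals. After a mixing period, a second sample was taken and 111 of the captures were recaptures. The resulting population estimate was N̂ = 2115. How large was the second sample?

From N = M·C/R: C = N·R / M = 2115·111 / 235 = 234765 / 235 = 999.

C = 999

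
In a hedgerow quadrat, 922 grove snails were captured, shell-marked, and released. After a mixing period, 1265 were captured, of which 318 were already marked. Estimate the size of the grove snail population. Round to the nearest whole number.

The marked fraction in the recapture sample should equal the marked fraction in the population: 318/1265 = 922/N.
N = (922 × 1265) / 318 = 1166330 / 318 ≈ 3667.7 → 3668

N ≈ 3668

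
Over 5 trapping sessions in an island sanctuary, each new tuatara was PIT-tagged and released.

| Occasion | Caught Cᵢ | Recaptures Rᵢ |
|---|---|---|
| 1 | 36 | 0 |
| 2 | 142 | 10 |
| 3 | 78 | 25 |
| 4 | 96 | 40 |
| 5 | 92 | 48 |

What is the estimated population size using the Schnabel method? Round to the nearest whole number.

Marked at large before each occasion: Mᵢ = Σⱼ<ᵢ (Cⱼ − Rⱼ) → M1=0, M2=36, M3=168, M4=221, M5=277
Σ MᵢCᵢ = 0·36 + 36·142 + 168·78 + 221·96 + 277·92 = 0 + 5112 + 13104 + 21216 + 25484 = 64916
Σ Rᵢ = 0 + 10 + 25 + 40 + 48 = 123
N̂ = 64916 / 123 ≈ 527.8 → 528

N ≈ 528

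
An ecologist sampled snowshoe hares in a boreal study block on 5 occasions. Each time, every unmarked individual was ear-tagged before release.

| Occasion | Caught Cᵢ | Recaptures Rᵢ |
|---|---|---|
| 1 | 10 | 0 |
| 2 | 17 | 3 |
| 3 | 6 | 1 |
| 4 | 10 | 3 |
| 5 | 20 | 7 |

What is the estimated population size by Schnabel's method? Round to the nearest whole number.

N ≈ 95

Marked at large before each occasion: Mᵢ = Σⱼ<ᵢ (Cⱼ − Rⱼ) → M1=0, M2=10, M3=24, M4=29, M5=36
Σ MᵢCᵢ = 0·10 + 10·17 + 24·6 + 29·10 + 36·20 = 0 + 170 + 144 + 290 + 720 = 1324
Σ Rᵢ = 0 + 3 + 1 + 3 + 7 = 14
N̂ = 1324 / 14 ≈ 94.6 → 95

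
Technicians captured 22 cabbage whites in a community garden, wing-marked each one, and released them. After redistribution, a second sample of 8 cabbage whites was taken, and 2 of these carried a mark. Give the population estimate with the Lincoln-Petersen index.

N = 88

N = (22 × 8) / 2 = 176 / 2 = 88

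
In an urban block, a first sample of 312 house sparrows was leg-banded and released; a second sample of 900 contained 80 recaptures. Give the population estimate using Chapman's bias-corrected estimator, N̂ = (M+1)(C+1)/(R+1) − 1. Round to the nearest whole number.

N̂ = (312+1)(900+1)/(80+1) − 1 = 313·901/81 − 1
= 282013/81 − 1 ≈ 3481.6 − 1 ≈ 3480.6 → 3481

N ≈ 3481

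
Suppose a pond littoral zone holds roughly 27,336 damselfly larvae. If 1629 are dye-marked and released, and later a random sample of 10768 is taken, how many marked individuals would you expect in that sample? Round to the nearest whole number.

Expected recaptures E[R] = M·C / N.
E[R] = 1629 × 10768 / 27336 = 17541072 / 27336 ≈ 641.7 → 642

expected recaptures ≈ 642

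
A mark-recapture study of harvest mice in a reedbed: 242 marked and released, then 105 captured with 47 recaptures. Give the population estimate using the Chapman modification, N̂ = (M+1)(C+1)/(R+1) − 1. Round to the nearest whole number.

N ≈ 536

N̂ = (242+1)(105+1)/(47+1) − 1 = 243·106/48 − 1
= 25758/48 − 1 ≈ 536.6 − 1 ≈ 535.6 → 536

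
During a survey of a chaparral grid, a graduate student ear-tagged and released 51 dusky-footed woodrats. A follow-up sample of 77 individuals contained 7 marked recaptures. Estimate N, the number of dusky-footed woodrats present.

N = 561

The marked fraction in the recapture sample should equal the marked fraction in the population: 7/77 = 51/N.
N = (51 × 77) / 7 = 3927 / 7 = 561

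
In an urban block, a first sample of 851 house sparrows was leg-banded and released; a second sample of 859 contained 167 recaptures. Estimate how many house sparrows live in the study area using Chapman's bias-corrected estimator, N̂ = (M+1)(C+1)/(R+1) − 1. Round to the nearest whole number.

N̂ = (851+1)(859+1)/(167+1) − 1 = 852·860/168 − 1
= 732720/168 − 1 ≈ 4361.4 − 1 ≈ 4360.4 → 4360

N ≈ 4360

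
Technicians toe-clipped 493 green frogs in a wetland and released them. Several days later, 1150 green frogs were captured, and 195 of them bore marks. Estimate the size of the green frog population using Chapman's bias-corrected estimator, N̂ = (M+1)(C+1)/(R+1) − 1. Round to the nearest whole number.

N̂ = (493+1)(1150+1)/(195+1) − 1 = 494·1151/196 − 1
= 568594/196 − 1 ≈ 2901.0 − 1 ≈ 2900.0 → 2900

N ≈ 2900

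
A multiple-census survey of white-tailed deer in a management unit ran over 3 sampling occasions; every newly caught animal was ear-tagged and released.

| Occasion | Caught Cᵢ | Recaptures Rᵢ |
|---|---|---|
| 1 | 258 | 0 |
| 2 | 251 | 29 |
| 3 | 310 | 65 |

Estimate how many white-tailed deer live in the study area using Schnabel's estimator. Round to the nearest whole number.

N ≈ 2272

Marked at large before each occasion: Mᵢ = Σⱼ<ᵢ (Cⱼ − Rⱼ) → M1=0, M2=258, M3=480
Σ MᵢCᵢ = 0·258 + 258·251 + 480·310 = 0 + 64758 + 148800 = 213558
Σ Rᵢ = 0 + 29 + 65 = 94
N̂ = 213558 / 94 ≈ 2271.9 → 2272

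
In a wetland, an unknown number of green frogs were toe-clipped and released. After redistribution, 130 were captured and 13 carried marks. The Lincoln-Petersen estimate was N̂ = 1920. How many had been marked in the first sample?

M = 192

From N = M·C/R: M = N·R / C = 1920·13 / 130 = 24960 / 130 = 192.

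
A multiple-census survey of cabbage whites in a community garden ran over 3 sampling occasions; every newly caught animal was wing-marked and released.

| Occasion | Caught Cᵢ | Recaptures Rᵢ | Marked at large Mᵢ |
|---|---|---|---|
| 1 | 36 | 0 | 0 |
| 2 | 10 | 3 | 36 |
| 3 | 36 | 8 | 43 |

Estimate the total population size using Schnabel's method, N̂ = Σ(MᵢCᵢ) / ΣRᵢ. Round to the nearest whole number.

Σ MᵢCᵢ = 0·36 + 36·10 + 43·36 = 0 + 360 + 1548 = 1908
Σ Rᵢ = 0 + 3 + 8 = 11
N̂ = 1908 / 11 ≈ 173.45 → 173

N ≈ 173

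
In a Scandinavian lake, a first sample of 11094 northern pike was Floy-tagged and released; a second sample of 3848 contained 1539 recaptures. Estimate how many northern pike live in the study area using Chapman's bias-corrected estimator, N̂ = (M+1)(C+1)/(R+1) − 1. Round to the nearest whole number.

N̂ = (11094+1)(3848+1)/(1539+1) − 1 = 11095·3849/1540 − 1
= 42704655/1540 − 1 ≈ 27730.3 − 1 ≈ 27729.3 → 27729

N ≈ 27,729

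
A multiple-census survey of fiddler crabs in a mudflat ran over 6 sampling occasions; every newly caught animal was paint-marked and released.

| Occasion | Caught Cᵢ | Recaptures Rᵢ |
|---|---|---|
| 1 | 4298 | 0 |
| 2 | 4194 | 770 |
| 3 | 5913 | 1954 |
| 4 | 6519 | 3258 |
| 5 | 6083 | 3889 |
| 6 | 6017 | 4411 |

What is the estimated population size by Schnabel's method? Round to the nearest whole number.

N ≈ 23,374

Marked at large before each occasion: Mᵢ = Σⱼ<ᵢ (Cⱼ − Rⱼ) → M1=0, M2=4298, M3=7722, M4=11681, M5=14942, M6=17136
Σ MᵢCᵢ = 0·4298 + 4298·4194 + 7722·5913 + 11681·6519 + 14942·6083 + 17136·6017 = 0 + 18025812 + 45660186 + 76148439 + 90892186 + 103107312 = 333833935
Σ Rᵢ = 0 + 770 + 1954 + 3258 + 3889 + 4411 = 14282
N̂ = 333833935 / 14282 ≈ 23374.45 → 23374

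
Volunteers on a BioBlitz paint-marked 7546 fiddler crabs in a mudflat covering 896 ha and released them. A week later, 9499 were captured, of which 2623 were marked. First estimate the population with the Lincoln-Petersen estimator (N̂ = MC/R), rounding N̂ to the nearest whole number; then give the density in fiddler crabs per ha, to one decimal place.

N̂ = 7546·9499/2623 = 71679454/2623 ≈ 27327.3 → 27327
Density = N̂ / area = 27327 / 896 ≈ 30.50 → 30.5 per ha

density ≈ 30.5 fiddler crabs per ha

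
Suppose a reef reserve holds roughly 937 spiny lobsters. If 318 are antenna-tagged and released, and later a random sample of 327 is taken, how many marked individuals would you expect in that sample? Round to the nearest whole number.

expected recaptures ≈ 111

The marked fraction of the population is 318/937, so in a sample of 327 expect C·(M/N) marked.
E[R] = 318 × 327 / 937 = 103986 / 937 ≈ 111.0 → 111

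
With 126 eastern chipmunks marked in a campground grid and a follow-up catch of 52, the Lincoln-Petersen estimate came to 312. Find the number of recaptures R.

R = 21

From N = M·C/R: R = M·C / N = 126·52 / 312 = 6552 / 312 = 21.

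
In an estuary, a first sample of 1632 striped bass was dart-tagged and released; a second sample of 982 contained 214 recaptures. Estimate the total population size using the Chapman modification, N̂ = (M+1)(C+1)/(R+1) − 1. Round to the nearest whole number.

N̂ = (1632+1)(982+1)/(214+1) − 1 = 1633·983/215 − 1
= 1605239/215 − 1 ≈ 7466.2 − 1 ≈ 7465.2 → 7465

N ≈ 7465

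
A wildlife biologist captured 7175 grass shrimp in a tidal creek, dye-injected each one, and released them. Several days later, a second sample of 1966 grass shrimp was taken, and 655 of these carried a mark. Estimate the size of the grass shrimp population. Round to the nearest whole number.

N ≈ 21,536

If marked individuals mix randomly, R/C ≈ M/N, giving N ≈ M·C/R.
N = (7175 × 1966) / 655 = 14106050 / 655 ≈ 21536.0 → 21536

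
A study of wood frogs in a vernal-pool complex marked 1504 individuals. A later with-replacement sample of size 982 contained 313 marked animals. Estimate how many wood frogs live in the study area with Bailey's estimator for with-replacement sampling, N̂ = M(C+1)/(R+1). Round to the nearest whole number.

N̂ = 1504·(982+1)/(313+1) = 1504·983/314 = 1478432/314 ≈ 4708.4 → 4708

N ≈ 4708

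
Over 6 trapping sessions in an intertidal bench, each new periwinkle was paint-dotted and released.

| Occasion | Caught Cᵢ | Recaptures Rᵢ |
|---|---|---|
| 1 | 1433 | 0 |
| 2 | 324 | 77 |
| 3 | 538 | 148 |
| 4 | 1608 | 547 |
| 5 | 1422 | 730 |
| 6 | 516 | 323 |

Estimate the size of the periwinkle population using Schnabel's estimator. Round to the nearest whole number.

Marked at large before each occasion: Mᵢ = Σⱼ<ᵢ (Cⱼ − Rⱼ) → M1=0, M2=1433, M3=1680, M4=2070, M5=3131, M6=3823
Σ MᵢCᵢ = 0·1433 + 1433·324 + 1680·538 + 2070·1608 + 3131·1422 + 3823·516 = 0 + 464292 + 903840 + 3328560 + 4452282 + 1972668 = 11121642
Σ Rᵢ = 0 + 77 + 148 + 547 + 730 + 323 = 1825
N̂ = 11121642 / 1825 ≈ 6094.1 → 6094

N ≈ 6094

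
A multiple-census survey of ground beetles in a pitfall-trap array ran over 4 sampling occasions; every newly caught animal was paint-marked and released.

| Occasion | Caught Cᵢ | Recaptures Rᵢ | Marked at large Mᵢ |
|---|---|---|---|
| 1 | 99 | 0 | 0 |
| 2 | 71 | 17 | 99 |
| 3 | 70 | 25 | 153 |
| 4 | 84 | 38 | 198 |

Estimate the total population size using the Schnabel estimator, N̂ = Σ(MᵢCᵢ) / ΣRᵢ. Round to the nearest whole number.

Σ MᵢCᵢ = 0·99 + 99·71 + 153·70 + 198·84 = 0 + 7029 + 10710 + 16632 = 34371
Σ Rᵢ = 0 + 17 + 25 + 38 = 80
N̂ = 34371 / 80 ≈ 429.6 → 430

N ≈ 430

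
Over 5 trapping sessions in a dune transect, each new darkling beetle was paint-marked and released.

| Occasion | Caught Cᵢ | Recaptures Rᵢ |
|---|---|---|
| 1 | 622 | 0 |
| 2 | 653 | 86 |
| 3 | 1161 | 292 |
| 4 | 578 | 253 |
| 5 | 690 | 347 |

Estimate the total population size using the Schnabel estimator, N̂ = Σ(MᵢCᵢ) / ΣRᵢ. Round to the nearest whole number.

N ≈ 4724

Marked at large before each occasion: Mᵢ = Σⱼ<ᵢ (Cⱼ − Rⱼ) → M1=0, M2=622, M3=1189, M4=2058, M5=2383
Σ MᵢCᵢ = 0·622 + 622·653 + 1189·1161 + 2058·578 + 2383·690 = 0 + 406166 + 1380429 + 1189524 + 1644270 = 4620389
Σ Rᵢ = 0 + 86 + 292 + 253 + 347 = 978
N̂ = 4620389 / 978 ≈ 4724.3 → 4724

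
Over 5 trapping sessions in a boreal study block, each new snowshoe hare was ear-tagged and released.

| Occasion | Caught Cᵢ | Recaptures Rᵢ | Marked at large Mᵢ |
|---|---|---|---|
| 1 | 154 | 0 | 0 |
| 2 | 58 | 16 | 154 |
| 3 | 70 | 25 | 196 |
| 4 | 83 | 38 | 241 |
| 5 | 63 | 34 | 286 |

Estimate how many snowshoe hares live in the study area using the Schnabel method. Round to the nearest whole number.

Σ MᵢCᵢ = 0·154 + 154·58 + 196·70 + 241·83 + 286·63 = 0 + 8932 + 13720 + 20003 + 18018 = 60673
Σ Rᵢ = 0 + 16 + 25 + 38 + 34 = 113
N̂ = 60673 / 113 ≈ 536.9 → 537

N ≈ 537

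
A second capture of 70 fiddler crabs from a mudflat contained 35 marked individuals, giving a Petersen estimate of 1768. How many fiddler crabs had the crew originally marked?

From N = M·C/R: M = N·R / C = 1768·35 / 70 = 61880 / 70 = 884.

M = 884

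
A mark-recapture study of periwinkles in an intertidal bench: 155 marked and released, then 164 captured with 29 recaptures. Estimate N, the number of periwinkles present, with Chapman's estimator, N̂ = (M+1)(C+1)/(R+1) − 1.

N = 857

N̂ = (155+1)(164+1)/(29+1) − 1 = 156·165/30 − 1
= 25740/30 − 1 = 858 − 1 = 857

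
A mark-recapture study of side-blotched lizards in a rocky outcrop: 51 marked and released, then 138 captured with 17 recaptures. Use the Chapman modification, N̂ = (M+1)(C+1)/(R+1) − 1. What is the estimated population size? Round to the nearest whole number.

N̂ = (51+1)(138+1)/(17+1) − 1 = 52·139/18 − 1
= 7228/18 − 1 ≈ 401.6 − 1 ≈ 400.6 → 401

N ≈ 401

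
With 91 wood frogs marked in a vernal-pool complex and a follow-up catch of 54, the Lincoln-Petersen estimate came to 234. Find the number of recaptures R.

R = 21

From N = M·C/R: R = M·C / N = 91·54 / 234 = 4914 / 234 = 21.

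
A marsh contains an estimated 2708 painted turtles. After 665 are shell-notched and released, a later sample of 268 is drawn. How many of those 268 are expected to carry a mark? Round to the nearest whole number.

The marked fraction of the population is 665/2708, so in a sample of 268 expect C·(M/N) marked.
E[R] = 665 × 268 / 2708 = 178220 / 2708 ≈ 65.8 → 66

expected recaptures ≈ 66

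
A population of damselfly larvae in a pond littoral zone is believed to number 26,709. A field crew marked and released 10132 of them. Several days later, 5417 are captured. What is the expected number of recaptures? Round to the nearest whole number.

The marked fraction of the population is 10132/26709, so in a sample of 5417 expect C·(M/N) marked.
E[R] = 10132 × 5417 / 26709 = 54885044 / 26709 ≈ 2054.9 → 2055

expected recaptures ≈ 2055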